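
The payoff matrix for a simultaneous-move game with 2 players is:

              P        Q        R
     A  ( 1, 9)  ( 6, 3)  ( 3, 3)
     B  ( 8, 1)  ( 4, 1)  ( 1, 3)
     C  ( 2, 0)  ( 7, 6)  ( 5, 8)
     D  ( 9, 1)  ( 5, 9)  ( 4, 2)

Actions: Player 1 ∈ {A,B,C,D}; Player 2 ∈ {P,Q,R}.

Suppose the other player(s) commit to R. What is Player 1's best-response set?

argmax u_1 = {C}

u_1(A vs R) = 3
u_1(B vs R) = 1
u_1(C vs R) = 5
u_1(D vs R) = 4
max payoff 5 at {C}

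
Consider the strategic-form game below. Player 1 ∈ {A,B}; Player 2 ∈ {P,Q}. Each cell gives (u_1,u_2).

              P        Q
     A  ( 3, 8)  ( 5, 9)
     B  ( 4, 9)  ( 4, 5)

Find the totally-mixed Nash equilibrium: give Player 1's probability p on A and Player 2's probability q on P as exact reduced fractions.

P1 indiff ⇒ q·3+(1-q)·5 = q·4+(1-q)·4 ⇒ q(-1) = (1-q)(-1) ⇒ q = 1/2
P2 indiff ⇒ p·8+(1-p)·9 = p·9+(1-p)·5 ⇒ p(-1) = (1-p)(-4) ⇒ p = 4/5

p=4/5, q=1/2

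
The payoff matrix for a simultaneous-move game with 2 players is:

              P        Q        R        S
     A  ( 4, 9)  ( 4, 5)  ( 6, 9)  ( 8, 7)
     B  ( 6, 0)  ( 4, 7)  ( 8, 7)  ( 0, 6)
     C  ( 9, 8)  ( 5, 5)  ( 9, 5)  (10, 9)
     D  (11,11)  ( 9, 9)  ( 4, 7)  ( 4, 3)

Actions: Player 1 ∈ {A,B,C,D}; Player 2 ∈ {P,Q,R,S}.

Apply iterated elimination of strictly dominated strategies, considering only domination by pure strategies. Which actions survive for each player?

P1 drop A (C beats it: P:9>4 Q:5>4 R:9>6 S:10>8)
P1 drop B (C beats it: P:9>6 Q:5>4 R:9>8 S:10>0)
P2 drop Q (P beats it: C:8>5 D:11>9)
P2 drop R (P beats it: C:8>5 D:11>7)
P1→{C,D} P2→{P,S}

Survivors P1:{C,D} P2:{P,S}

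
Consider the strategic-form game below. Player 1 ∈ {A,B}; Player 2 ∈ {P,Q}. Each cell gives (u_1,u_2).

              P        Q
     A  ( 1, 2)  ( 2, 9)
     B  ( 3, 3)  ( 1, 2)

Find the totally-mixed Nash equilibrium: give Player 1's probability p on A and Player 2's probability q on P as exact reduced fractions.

p=1/8, q=1/3

P1 indiff ⇒ q·1+(1-q)·2 = q·3+(1-q)·1 ⇒ q(-2) = (1-q)(-1) ⇒ q = 1/3
P2 indiff ⇒ p·2+(1-p)·3 = p·9+(1-p)·2 ⇒ p(-7) = (1-p)(-1) ⇒ p = 1/8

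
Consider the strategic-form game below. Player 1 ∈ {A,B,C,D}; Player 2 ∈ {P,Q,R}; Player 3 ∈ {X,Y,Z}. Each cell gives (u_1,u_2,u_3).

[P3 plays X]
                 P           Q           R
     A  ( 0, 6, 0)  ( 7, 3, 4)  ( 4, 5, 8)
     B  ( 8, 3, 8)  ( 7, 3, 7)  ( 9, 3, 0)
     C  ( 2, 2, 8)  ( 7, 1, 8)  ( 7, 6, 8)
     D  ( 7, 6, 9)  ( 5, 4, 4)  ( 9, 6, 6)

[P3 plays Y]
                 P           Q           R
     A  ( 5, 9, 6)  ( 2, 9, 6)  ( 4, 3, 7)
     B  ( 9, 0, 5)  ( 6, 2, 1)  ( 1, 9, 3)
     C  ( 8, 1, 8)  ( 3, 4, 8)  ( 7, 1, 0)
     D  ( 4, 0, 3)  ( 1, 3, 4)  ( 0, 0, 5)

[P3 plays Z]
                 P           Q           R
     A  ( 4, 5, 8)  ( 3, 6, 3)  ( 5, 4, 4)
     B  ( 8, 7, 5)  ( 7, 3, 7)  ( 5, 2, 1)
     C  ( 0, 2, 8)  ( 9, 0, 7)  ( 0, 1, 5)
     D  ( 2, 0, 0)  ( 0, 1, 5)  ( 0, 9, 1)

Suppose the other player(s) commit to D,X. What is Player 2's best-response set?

BR_2 = {P,R}

u_2(P vs D,X) = 6
u_2(Q vs D,X) = 4
u_2(R vs D,X) = 6
max payoff 6 at {P,R}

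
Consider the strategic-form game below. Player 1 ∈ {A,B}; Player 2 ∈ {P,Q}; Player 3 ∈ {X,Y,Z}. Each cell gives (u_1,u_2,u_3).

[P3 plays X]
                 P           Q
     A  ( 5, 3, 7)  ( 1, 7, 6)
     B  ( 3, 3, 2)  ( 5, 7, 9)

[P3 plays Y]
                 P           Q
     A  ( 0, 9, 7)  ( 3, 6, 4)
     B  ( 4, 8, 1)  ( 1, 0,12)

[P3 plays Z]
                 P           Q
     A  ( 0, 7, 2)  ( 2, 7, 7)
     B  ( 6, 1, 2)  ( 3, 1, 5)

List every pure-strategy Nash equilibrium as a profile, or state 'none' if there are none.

(A,P,X): not NE [P2→Q gives 7>3]
(A,P,Y): not NE [P1→B gives 4>0]
(A,P,Z): not NE [P1→B gives 6>0; P3→Y gives 7>2]
(A,Q,X): not NE [P1→B gives 5>1; P3→Z gives 7>6]
(A,Q,Y): not NE [P2→P gives 9>6; P3→Z gives 7>4]
(A,Q,Z): not NE [P1→B gives 3>2]
(B,P,X): not NE [P1→A gives 5>3; P2→Q gives 7>3]
(B,P,Y): not NE [P3→Z gives 2>1]
(B,P,Z): NE
(B,Q,X): not NE [P3→Y gives 12>9]
(B,Q,Y): not NE [P1→A gives 3>1; P2→P gives 8>0]
(B,Q,Z): not NE [P3→Y gives 12>5]

PSNE = {(B,P,Z)}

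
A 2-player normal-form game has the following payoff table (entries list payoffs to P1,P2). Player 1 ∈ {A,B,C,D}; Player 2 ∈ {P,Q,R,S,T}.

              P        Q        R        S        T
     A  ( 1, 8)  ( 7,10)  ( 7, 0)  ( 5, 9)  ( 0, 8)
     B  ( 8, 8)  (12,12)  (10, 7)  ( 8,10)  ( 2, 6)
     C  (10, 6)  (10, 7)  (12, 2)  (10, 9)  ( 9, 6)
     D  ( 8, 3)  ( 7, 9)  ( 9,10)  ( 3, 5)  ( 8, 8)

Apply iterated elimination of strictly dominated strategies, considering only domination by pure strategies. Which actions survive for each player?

P1 drop A (B beats it: P:8>1 Q:12>7 R:10>7 S:8>5 T:2>0)
P1 drop D (C beats it: P:10>8 Q:10>7 R:12>9 S:10>3 T:9>8)
P2 drop P (Q beats it: B:12>8 C:7>6)
P2 drop R (Q beats it: B:12>7 C:7>2)
P2 drop T (Q beats it: B:12>6 C:7>6)
P1→{B,C} P2→{Q,S}

Remaining: P1:{B,C} P2:{Q,S}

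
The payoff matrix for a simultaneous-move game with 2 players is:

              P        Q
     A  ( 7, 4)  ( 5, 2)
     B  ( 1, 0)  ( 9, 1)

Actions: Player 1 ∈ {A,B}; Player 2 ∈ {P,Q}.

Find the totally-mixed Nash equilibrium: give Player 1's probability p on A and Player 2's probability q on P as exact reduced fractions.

p=1/3, q=2/5

P1 indiff ⇒ q·7+(1-q)·5 = q·1+(1-q)·9 ⇒ q(6) = (1-q)(4) ⇒ q = 2/5
P2 indiff ⇒ p·4+(1-p)·0 = p·2+(1-p)·1 ⇒ p(2) = (1-p)(1) ⇒ p = 1/3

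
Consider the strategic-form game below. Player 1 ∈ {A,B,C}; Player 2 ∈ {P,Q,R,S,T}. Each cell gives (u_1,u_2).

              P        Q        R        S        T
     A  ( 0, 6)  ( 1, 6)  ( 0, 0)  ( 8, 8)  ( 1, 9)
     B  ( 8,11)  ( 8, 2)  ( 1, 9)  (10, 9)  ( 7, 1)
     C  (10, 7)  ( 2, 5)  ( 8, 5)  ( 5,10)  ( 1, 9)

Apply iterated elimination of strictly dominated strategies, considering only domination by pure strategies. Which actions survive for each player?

IESDS → P1:{B,C} P2:{P,S}

P1 drop A (B beats it: P:8>0 Q:8>1 R:1>0 S:10>8 T:7>1)
P2 drop Q (P beats it: B:11>2 C:7>5)
P2 drop R (P beats it: B:11>9 C:7>5)
P2 drop T (S beats it: B:9>1 C:10>9)
P1→{B,C} P2→{P,S}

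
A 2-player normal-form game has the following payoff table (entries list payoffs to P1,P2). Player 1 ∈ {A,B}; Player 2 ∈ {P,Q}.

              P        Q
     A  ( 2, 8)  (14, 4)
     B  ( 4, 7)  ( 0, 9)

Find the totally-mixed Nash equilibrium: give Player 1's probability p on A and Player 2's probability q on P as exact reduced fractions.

P1 mixes 1/3 on A; P2 mixes 7/8 on P

P1 indiff ⇒ q·2+(1-q)·14 = q·4+(1-q)·0 ⇒ q(-2) = (1-q)(-14) ⇒ q = 7/8
P2 indiff ⇒ p·8+(1-p)·7 = p·4+(1-p)·9 ⇒ p(4) = (1-p)(2) ⇒ p = 1/3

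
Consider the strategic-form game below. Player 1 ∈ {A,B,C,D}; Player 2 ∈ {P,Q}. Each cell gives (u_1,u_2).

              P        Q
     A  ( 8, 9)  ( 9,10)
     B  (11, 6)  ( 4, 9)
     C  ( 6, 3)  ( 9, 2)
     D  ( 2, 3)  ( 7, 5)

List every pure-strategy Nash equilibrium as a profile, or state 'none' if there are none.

PSNE = {(A,Q)}

(A,P): not NE [P1→B gives 11>8; P2→Q gives 10>9]
(A,Q): NE
(B,P): not NE [P2→Q gives 9>6]
(B,Q): not NE [P1→C gives 9>4]
(C,P): not NE [P1→B gives 11>6]
(C,Q): not NE [P2→P gives 3>2]
(D,P): not NE [P1→B gives 11>2; P2→Q gives 5>3]
(D,Q): not NE [P1→C gives 9>7]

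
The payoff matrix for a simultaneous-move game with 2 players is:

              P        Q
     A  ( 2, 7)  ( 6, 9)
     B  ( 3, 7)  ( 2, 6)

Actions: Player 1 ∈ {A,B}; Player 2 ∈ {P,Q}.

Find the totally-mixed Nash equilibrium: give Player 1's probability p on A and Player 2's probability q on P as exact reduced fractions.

P1 mixes 1/3 on A; P2 mixes 4/5 on P

P1 indiff ⇒ q·2+(1-q)·6 = q·3+(1-q)·2 ⇒ q(-1) = (1-q)(-4) ⇒ q = 4/5
P2 indiff ⇒ p·7+(1-p)·7 = p·9+(1-p)·6 ⇒ p(-2) = (1-p)(-1) ⇒ p = 1/3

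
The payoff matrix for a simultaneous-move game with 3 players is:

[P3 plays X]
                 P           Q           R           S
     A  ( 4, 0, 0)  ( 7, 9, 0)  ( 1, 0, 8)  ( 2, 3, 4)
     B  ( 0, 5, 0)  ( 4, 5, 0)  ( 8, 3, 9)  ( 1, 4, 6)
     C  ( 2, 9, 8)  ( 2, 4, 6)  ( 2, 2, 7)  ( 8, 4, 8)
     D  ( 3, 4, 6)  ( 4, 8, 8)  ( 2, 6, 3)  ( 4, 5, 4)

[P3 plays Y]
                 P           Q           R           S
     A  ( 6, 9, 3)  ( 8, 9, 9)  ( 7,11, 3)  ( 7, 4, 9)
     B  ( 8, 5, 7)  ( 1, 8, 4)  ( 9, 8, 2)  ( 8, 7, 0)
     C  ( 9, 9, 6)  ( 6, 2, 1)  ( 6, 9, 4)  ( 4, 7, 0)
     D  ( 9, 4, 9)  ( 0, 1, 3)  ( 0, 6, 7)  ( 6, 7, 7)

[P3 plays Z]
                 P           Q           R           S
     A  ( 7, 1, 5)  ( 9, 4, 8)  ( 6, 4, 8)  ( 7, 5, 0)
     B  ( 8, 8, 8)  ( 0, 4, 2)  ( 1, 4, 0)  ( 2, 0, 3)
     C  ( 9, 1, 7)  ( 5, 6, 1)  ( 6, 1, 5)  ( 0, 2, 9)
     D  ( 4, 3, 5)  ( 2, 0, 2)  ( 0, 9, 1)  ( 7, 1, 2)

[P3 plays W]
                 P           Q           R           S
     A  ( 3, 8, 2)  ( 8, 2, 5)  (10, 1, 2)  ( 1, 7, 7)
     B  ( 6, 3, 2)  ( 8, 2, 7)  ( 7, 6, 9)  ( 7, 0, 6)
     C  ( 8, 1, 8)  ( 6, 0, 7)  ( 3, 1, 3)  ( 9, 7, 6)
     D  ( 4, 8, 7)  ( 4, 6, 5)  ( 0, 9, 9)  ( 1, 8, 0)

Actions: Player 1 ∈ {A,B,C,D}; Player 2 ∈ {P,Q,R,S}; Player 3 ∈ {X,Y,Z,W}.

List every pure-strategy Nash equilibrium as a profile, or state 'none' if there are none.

PSNE: ∅

(A,P,X): not NE [P2→Q gives 9>0; P3→Z gives 5>0]
(A,P,Y): not NE [P1→D gives 9>6; P2→R gives 11>9; P3→Z gives 5>3]
(A,P,Z): not NE [P1→C gives 9>7; P2→S gives 5>1]
(A,P,W): not NE [P1→C gives 8>3; P3→Z gives 5>2]
(A,Q,X): not NE [P3→Y gives 9>0]
(A,Q,Y): not NE [P2→R gives 11>9]
(A,Q,Z): not NE [P2→S gives 5>4; P3→Y gives 9>8]
(A,Q,W): not NE [P2→P gives 8>2; P3→Y gives 9>5]
(A,R,X): not NE [P1→B gives 8>1; P2→Q gives 9>0]
(A,R,Y): not NE [P1→B gives 9>7; P3→Z gives 8>3]
(A,R,Z): not NE [P2→S gives 5>4]
(A,R,W): not NE [P2→P gives 8>1; P3→Z gives 8>2]
(A,S,X): not NE [P1→C gives 8>2; P2→Q gives 9>3; P3→Y gives 9>4]
(A,S,Y): not NE [P1→B gives 8>7; P2→R gives 11>4]
(A,S,Z): not NE [P3→Y gives 9>0]
(A,S,W): not NE [P1→C gives 9>1; P2→P gives 8>7; P3→Y gives 9>7]
(B,P,X): not NE [P1→A gives 4>0; P3→Z gives 8>0]
(B,P,Y): not NE [P1→D gives 9>8; P2→R gives 8>5; P3→Z gives 8>7]
(B,P,Z): not NE [P1→C gives 9>8]
(B,P,W): not NE [P1→C gives 8>6; P2→R gives 6>3; P3→Z gives 8>2]
(B,Q,X): not NE [P1→A gives 7>4; P3→W gives 7>0]
(B,Q,Y): not NE [P1→A gives 8>1; P3→W gives 7>4]
(B,Q,Z): not NE [P1→A gives 9>0; P2→P gives 8>4; P3→W gives 7>2]
(B,Q,W): not NE [P2→R gives 6>2]
(B,R,X): not NE [P2→Q gives 5>3]
(B,R,Y): not NE [P3→W gives 9>2]
(B,R,Z): not NE [P1→C gives 6>1; P2→P gives 8>4; P3→W gives 9>0]
(B,R,W): not NE [P1→A gives 10>7]
(B,S,X): not NE [P1→C gives 8>1; P2→Q gives 5>4]
(B,S,Y): not NE [P2→R gives 8>7; P3→W gives 6>0]
(B,S,Z): not NE [P1→D gives 7>2; P2→P gives 8>0; P3→W gives 6>3]
(B,S,W): not NE [P1→C gives 9>7; P2→R gives 6>0]
(C,P,X): not NE [P1→A gives 4>2]
(C,P,Y): not NE [P3→W gives 8>6]
(C,P,Z): not NE [P2→Q gives 6>1; P3→W gives 8>7]
(C,P,W): not NE [P2→S gives 7>1]
(C,Q,X): not NE [P1→A gives 7>2; P2→P gives 9>4; P3→W gives 7>6]
(C,Q,Y): not NE [P1→A gives 8>6; P2→R gives 9>2; P3→W gives 7>1]
(C,Q,Z): not NE [P1→A gives 9>5; P3→W gives 7>1]
(C,Q,W): not NE [P1→B gives 8>6; P2→S gives 7>0]
(C,R,X): not NE [P1→B gives 8>2; P2→P gives 9>2]
(C,R,Y): not NE [P1→B gives 9>6; P3→X gives 7>4]
(C,R,Z): not NE [P2→Q gives 6>1; P3→X gives 7>5]
(C,R,W): not NE [P1→A gives 10>3; P2→S gives 7>1; P3→X gives 7>3]
(C,S,X): not NE [P2→P gives 9>4; P3→Z gives 9>8]
(C,S,Y): not NE [P1→B gives 8>4; P2→R gives 9>7; P3→Z gives 9>0]
(C,S,Z): not NE [P1→D gives 7>0; P2→Q gives 6>2]
(C,S,W): not NE [P3→Z gives 9>6]
(D,P,X): not NE [P1→A gives 4>3; P2→Q gives 8>4; P3→Y gives 9>6]
(D,P,Y): not NE [P2→S gives 7>4]
(D,P,Z): not NE [P1→C gives 9>4; P2→R gives 9>3; P3→Y gives 9>5]
(D,P,W): not NE [P1→C gives 8>4; P2→R gives 9>8; P3→Y gives 9>7]
(D,Q,X): not NE [P1→A gives 7>4]
(D,Q,Y): not NE [P1→A gives 8>0; P2→S gives 7>1; P3→X gives 8>3]
(D,Q,Z): not NE [P1→A gives 9>2; P2→R gives 9>0; P3→X gives 8>2]
(D,Q,W): not NE [P1→B gives 8>4; P2→R gives 9>6; P3→X gives 8>5]
(D,R,X): not NE [P1→B gives 8>2; P2→Q gives 8>6; P3→W gives 9>3]
(D,R,Y): not NE [P1→B gives 9>0; P2→S gives 7>6; P3→W gives 9>7]
(D,R,Z): not NE [P1→C gives 6>0; P3→W gives 9>1]
(D,R,W): not NE [P1→A gives 10>0]
(D,S,X): not NE [P1→C gives 8>4; P2→Q gives 8>5; P3→Y gives 7>4]
(D,S,Y): not NE [P1→B gives 8>6]
(D,S,Z): not NE [P2→R gives 9>1; P3→Y gives 7>2]
(D,S,W): not NE [P1→C gives 9>1; P2→R gives 9>8; P3→Y gives 7>0]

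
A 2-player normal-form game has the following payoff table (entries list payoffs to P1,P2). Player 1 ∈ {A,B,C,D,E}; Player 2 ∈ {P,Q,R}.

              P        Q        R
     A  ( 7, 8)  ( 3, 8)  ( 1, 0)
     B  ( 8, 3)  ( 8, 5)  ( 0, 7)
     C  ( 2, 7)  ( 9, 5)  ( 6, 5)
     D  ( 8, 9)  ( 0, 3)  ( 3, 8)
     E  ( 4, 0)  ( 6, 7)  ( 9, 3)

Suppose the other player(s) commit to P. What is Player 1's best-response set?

u_1(A vs P) = 7
u_1(B vs P) = 8
u_1(C vs P) = 2
u_1(D vs P) = 8
u_1(E vs P) = 4
max payoff 8 at {B,D}

P1 best: {B,D}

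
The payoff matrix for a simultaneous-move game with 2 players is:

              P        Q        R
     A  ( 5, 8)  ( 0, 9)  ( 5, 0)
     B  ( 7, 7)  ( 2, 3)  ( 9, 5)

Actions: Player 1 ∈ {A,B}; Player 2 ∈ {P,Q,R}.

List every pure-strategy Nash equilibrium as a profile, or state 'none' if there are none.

(A,P): not NE [P1→B gives 7>5; P2→Q gives 9>8]
(A,Q): not NE [P1→B gives 2>0]
(A,R): not NE [P1→B gives 9>5; P2→Q gives 9>0]
(B,P): NE
(B,Q): not NE [P2→P gives 7>3]
(B,R): not NE [P2→P gives 7>5]

PSNE = {(B,P)}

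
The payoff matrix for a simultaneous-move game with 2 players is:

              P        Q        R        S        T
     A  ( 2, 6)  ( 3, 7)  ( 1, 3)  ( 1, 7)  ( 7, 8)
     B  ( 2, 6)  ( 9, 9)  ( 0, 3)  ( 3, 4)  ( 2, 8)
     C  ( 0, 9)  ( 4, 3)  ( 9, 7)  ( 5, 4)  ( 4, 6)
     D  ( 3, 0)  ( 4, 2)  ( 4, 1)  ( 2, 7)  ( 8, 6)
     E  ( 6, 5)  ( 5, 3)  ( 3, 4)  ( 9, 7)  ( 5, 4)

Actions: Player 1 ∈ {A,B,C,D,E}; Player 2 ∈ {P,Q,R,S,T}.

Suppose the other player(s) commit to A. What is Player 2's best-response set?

argmax u_2 = {T}

u_2(P vs A) = 6
u_2(Q vs A) = 7
u_2(R vs A) = 3
u_2(S vs A) = 7
u_2(T vs A) = 8
max payoff 8 at {T}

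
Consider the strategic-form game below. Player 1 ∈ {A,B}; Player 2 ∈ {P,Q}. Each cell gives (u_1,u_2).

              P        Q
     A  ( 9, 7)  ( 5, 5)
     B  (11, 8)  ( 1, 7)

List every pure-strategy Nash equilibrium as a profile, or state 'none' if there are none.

NE set: (B,P)

(A,P): not NE [P1→B gives 11>9]
(A,Q): not NE [P2→P gives 7>5]
(B,P): NE
(B,Q): not NE [P1→A gives 5>1; P2→P gives 8>7]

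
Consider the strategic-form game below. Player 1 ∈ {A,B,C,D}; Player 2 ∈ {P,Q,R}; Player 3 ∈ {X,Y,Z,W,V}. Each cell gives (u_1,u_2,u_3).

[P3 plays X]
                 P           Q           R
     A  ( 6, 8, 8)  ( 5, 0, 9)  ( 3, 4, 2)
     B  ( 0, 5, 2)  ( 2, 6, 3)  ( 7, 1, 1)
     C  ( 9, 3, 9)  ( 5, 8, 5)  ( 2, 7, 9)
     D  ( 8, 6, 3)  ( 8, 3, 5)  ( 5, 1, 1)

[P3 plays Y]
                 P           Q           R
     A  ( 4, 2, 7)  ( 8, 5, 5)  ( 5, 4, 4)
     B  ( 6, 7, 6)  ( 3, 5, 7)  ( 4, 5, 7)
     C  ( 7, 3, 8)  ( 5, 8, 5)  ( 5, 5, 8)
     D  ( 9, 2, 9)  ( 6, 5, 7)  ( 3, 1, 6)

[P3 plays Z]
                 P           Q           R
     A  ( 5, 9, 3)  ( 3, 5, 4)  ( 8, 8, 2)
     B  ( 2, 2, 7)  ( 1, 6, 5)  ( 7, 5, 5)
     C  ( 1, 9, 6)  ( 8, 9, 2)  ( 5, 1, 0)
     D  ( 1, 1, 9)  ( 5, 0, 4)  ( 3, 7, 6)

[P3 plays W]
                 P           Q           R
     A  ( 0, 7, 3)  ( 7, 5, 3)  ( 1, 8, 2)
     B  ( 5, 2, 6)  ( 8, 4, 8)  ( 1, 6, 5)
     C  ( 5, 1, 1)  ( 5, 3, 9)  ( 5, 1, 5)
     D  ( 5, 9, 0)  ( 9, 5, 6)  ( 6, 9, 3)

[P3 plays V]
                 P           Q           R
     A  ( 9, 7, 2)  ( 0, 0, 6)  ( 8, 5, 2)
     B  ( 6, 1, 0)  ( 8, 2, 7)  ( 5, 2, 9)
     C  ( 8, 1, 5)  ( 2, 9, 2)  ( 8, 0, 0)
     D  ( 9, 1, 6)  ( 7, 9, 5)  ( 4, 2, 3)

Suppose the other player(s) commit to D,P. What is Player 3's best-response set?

BR_3 = {Y,Z}

u_3(X vs D,P) = 3
u_3(Y vs D,P) = 9
u_3(Z vs D,P) = 9
u_3(W vs D,P) = 0
u_3(V vs D,P) = 6
max payoff 9 at {Y,Z}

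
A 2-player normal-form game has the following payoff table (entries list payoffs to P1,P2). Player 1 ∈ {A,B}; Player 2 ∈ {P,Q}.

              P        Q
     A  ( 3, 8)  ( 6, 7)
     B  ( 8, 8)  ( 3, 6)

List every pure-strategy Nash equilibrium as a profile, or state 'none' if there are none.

(A,P): not NE [P1→B gives 8>3]
(A,Q): not NE [P2→P gives 8>7]
(B,P): NE
(B,Q): not NE [P1→A gives 6>3; P2→P gives 8>6]

PSNE = {(B,P)}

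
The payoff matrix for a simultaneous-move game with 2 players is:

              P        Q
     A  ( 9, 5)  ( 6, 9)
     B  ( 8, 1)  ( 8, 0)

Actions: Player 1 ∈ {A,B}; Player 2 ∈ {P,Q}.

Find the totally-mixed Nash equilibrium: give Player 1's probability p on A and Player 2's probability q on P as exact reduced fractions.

p=1/5, q=2/3

P1 indiff ⇒ q·9+(1-q)·6 = q·8+(1-q)·8 ⇒ q(1) = (1-q)(2) ⇒ q = 2/3
P2 indiff ⇒ p·5+(1-p)·1 = p·9+(1-p)·0 ⇒ p(-4) = (1-p)(-1) ⇒ p = 1/5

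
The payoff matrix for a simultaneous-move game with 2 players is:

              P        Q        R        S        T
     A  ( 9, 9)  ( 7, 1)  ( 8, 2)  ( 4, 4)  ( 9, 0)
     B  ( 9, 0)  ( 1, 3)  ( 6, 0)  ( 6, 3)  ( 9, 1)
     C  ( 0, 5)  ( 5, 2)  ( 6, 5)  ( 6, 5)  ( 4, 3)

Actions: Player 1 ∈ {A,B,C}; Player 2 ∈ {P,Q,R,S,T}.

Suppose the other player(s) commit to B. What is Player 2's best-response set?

BR_2 = {Q,S}

u_2(P vs B) = 0
u_2(Q vs B) = 3
u_2(R vs B) = 0
u_2(S vs B) = 3
u_2(T vs B) = 1
max payoff 3 at {Q,S}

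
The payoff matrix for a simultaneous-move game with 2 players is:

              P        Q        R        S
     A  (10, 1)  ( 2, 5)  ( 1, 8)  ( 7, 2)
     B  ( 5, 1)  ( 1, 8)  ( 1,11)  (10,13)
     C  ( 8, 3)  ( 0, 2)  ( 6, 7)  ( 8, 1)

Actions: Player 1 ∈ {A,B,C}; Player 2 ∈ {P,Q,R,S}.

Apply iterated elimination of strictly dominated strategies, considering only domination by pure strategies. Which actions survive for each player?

Survivors P1:{B,C} P2:{R,S}

P2 drop P (R beats it: A:8>1 B:11>1 C:7>3)
P2 drop Q (R beats it: A:8>5 B:11>8 C:7>2)
P1 drop A (C beats it: R:6>1 S:8>7)
P1→{B,C} P2→{R,S}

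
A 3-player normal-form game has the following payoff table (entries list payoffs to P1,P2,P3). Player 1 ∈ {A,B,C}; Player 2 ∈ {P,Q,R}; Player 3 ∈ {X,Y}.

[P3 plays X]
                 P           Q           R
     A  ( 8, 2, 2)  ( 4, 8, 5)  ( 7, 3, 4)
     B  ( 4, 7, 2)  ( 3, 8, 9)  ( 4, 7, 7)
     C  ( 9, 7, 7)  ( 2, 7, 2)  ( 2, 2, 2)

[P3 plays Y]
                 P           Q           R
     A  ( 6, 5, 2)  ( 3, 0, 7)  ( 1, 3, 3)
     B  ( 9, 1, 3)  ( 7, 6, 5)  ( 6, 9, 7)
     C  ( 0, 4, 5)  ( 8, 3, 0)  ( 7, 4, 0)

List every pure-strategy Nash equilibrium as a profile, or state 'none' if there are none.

Nash profiles: (C,P,X)

(A,P,X): not NE [P1→C gives 9>8; P2→Q gives 8>2]
(A,P,Y): not NE [P1→B gives 9>6]
(A,Q,X): not NE [P3→Y gives 7>5]
(A,Q,Y): not NE [P1→C gives 8>3; P2→P gives 5>0]
(A,R,X): not NE [P2→Q gives 8>3]
(A,R,Y): not NE [P1→C gives 7>1; P2→P gives 5>3; P3→X gives 4>3]
(B,P,X): not NE [P1→C gives 9>4; P2→Q gives 8>7; P3→Y gives 3>2]
(B,P,Y): not NE [P2→R gives 9>1]
(B,Q,X): not NE [P1→A gives 4>3]
(B,Q,Y): not NE [P1→C gives 8>7; P2→R gives 9>6; P3→X gives 9>5]
(B,R,X): not NE [P1→A gives 7>4; P2→Q gives 8>7]
(B,R,Y): not NE [P1→C gives 7>6]
(C,P,X): NE
(C,P,Y): not NE [P1→B gives 9>0; P3→X gives 7>5]
(C,Q,X): not NE [P1→A gives 4>2]
(C,Q,Y): not NE [P2→R gives 4>3; P3→X gives 2>0]
(C,R,X): not NE [P1→A gives 7>2; P2→Q gives 7>2]
(C,R,Y): not NE [P3→X gives 2>0]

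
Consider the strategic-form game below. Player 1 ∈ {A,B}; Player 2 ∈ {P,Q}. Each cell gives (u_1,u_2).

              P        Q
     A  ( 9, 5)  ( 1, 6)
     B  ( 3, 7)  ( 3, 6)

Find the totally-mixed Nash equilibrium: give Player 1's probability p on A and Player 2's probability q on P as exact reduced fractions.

(p,q) = (1/2, 1/4)

P1 indiff ⇒ q·9+(1-q)·1 = q·3+(1-q)·3 ⇒ q(6) = (1-q)(2) ⇒ q = 1/4
P2 indiff ⇒ p·5+(1-p)·7 = p·6+(1-p)·6 ⇒ p(-1) = (1-p)(-1) ⇒ p = 1/2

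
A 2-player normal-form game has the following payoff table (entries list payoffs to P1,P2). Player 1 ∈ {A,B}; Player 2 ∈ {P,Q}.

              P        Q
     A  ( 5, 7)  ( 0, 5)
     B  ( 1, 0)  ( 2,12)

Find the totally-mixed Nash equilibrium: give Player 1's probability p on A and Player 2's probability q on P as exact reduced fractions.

P1 mixes 6/7 on A; P2 mixes 1/3 on P

P1 indiff ⇒ q·5+(1-q)·0 = q·1+(1-q)·2 ⇒ q(4) = (1-q)(2) ⇒ q = 1/3
P2 indiff ⇒ p·7+(1-p)·0 = p·5+(1-p)·12 ⇒ p(2) = (1-p)(12) ⇒ p = 6/7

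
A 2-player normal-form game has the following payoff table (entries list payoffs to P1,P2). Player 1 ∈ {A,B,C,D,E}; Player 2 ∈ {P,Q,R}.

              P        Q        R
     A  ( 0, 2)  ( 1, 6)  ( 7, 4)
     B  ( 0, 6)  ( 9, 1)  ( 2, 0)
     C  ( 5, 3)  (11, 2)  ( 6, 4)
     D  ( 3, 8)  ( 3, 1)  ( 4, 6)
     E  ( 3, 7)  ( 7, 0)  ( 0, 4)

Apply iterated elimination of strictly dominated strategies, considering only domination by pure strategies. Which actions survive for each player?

Remaining: P1:{A,C} P2:{Q,R}

P1 drop B (C beats it: P:5>0 Q:11>9 R:6>2)
P1 drop D (C beats it: P:5>3 Q:11>3 R:6>4)
P1 drop E (C beats it: P:5>3 Q:11>7 R:6>0)
P2 drop P (R beats it: A:4>2 C:4>3)
P1→{A,C} P2→{Q,R}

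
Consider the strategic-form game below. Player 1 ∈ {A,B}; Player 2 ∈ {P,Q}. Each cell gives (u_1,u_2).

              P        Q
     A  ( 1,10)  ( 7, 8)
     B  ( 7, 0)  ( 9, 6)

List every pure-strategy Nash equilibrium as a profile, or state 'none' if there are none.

(A,P): not NE [P1→B gives 7>1]
(A,Q): not NE [P1→B gives 9>7; P2→P gives 10>8]
(B,P): not NE [P2→Q gives 6>0]
(B,Q): NE

NE set: (B,Q)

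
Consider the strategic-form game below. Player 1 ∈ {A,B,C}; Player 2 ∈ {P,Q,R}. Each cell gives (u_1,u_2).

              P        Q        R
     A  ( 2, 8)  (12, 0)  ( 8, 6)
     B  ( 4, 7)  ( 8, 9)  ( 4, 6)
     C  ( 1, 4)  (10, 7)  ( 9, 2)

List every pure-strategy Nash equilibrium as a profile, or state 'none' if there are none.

(A,P): not NE [P1→B gives 4>2]
(A,Q): not NE [P2→P gives 8>0]
(A,R): not NE [P1→C gives 9>8; P2→P gives 8>6]
(B,P): not NE [P2→Q gives 9>7]
(B,Q): not NE [P1→A gives 12>8]
(B,R): not NE [P1→C gives 9>4; P2→Q gives 9>6]
(C,P): not NE [P1→B gives 4>1; P2→Q gives 7>4]
(C,Q): not NE [P1→A gives 12>10]
(C,R): not NE [P2→Q gives 7>2]

No pure NE.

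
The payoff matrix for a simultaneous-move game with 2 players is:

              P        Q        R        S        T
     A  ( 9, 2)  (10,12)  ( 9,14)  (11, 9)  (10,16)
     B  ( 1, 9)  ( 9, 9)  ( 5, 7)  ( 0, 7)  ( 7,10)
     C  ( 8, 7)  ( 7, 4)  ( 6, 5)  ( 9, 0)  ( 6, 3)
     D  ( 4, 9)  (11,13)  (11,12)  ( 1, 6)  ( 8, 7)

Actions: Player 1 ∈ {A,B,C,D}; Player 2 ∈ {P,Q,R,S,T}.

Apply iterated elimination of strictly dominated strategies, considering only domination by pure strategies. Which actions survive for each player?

P1 drop B (A beats it: P:9>1 Q:10>9 R:9>5 S:11>0 T:10>7)
P1 drop C (A beats it: P:9>8 Q:10>7 R:9>6 S:11>9 T:10>6)
P2 drop P (Q beats it: A:12>2 D:13>9)
P2 drop S (Q beats it: A:12>9 D:13>6)
P1→{A,D} P2→{Q,R,T}

Survivors P1:{A,D} P2:{Q,R,T}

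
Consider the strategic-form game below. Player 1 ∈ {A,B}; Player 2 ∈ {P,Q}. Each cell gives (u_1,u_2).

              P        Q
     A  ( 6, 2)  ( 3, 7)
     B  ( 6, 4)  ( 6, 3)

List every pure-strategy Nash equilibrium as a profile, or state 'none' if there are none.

(A,P): not NE [P2→Q gives 7>2]
(A,Q): not NE [P1→B gives 6>3]
(B,P): NE
(B,Q): not NE [P2→P gives 4>3]

PSNE = {(B,P)}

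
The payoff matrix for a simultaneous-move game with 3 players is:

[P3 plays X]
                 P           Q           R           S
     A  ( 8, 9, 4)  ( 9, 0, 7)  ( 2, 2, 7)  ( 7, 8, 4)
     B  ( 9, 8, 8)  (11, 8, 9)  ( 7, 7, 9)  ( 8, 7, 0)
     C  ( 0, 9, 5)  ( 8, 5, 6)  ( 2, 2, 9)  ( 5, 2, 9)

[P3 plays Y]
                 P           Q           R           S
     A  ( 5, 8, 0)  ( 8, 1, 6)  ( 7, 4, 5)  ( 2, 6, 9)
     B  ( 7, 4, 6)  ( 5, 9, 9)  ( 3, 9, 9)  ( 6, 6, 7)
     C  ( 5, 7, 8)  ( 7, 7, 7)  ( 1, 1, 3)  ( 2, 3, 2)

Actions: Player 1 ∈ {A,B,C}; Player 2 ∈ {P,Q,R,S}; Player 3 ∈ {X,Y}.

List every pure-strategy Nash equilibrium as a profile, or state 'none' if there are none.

(A,P,X): not NE [P1→B gives 9>8]
(A,P,Y): not NE [P1→B gives 7>5; P3→X gives 4>0]
(A,Q,X): not NE [P1→B gives 11>9; P2→P gives 9>0]
(A,Q,Y): not NE [P2→P gives 8>1; P3→X gives 7>6]
(A,R,X): not NE [P1→B gives 7>2; P2→P gives 9>2]
(A,R,Y): not NE [P2→P gives 8>4; P3→X gives 7>5]
(A,S,X): not NE [P1→B gives 8>7; P2→P gives 9>8; P3→Y gives 9>4]
(A,S,Y): not NE [P1→B gives 6>2; P2→P gives 8>6]
(B,P,X): NE
(B,P,Y): not NE [P2→R gives 9>4; P3→X gives 8>6]
(B,Q,X): NE
(B,Q,Y): not NE [P1→A gives 8>5]
(B,R,X): not NE [P2→Q gives 8>7]
(B,R,Y): not NE [P1→A gives 7>3]
(B,S,X): not NE [P2→Q gives 8>7; P3→Y gives 7>0]
(B,S,Y): not NE [P2→R gives 9>6]
(C,P,X): not NE [P1→B gives 9>0; P3→Y gives 8>5]
(C,P,Y): not NE [P1→B gives 7>5]
(C,Q,X): not NE [P1→B gives 11>8; P2→P gives 9>5; P3→Y gives 7>6]
(C,Q,Y): not NE [P1→A gives 8>7]
(C,R,X): not NE [P1→B gives 7>2; P2→P gives 9>2]
(C,R,Y): not NE [P1→A gives 7>1; P2→Q gives 7>1; P3→X gives 9>3]
(C,S,X): not NE [P1→B gives 8>5; P2→P gives 9>2]
(C,S,Y): not NE [P1→B gives 6>2; P2→Q gives 7>3; P3→X gives 9>2]

Nash profiles: (B,P,X), (B,Q,X)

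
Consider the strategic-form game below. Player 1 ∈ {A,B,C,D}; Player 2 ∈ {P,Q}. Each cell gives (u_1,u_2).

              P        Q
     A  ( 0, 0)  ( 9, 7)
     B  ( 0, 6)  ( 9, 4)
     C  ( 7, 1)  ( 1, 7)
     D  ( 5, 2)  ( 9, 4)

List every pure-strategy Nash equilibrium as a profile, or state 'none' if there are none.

NE set: (A,Q), (D,Q)

(A,P): not NE [P1→C gives 7>0; P2→Q gives 7>0]
(A,Q): NE
(B,P): not NE [P1→C gives 7>0]
(B,Q): not NE [P2→P gives 6>4]
(C,P): not NE [P2→Q gives 7>1]
(C,Q): not NE [P1→D gives 9>1]
(D,P): not NE [P1→C gives 7>5; P2→Q gives 4>2]
(D,Q): NE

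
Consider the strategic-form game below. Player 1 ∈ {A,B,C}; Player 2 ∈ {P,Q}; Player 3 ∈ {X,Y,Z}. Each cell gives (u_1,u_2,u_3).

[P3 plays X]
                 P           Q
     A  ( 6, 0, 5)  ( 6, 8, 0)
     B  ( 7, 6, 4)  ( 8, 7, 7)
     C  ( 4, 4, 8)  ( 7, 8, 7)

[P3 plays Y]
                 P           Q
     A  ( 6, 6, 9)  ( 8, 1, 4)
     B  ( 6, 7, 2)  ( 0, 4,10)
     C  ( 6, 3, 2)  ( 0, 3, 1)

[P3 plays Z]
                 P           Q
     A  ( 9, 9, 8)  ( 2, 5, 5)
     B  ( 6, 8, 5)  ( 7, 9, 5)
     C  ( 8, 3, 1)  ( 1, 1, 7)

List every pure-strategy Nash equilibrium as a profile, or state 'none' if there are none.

(A,P,X): not NE [P1→B gives 7>6; P2→Q gives 8>0; P3→Y gives 9>5]
(A,P,Y): NE
(A,P,Z): not NE [P3→Y gives 9>8]
(A,Q,X): not NE [P1→B gives 8>6; P3→Z gives 5>0]
(A,Q,Y): not NE [P2→P gives 6>1; P3→Z gives 5>4]
(A,Q,Z): not NE [P1→B gives 7>2; P2→P gives 9>5]
(B,P,X): not NE [P2→Q gives 7>6; P3→Z gives 5>4]
(B,P,Y): not NE [P3→Z gives 5>2]
(B,P,Z): not NE [P1→A gives 9>6; P2→Q gives 9>8]
(B,Q,X): not NE [P3→Y gives 10>7]
(B,Q,Y): not NE [P1→A gives 8>0; P2→P gives 7>4]
(B,Q,Z): not NE [P3→Y gives 10>5]
(C,P,X): not NE [P1→B gives 7>4; P2→Q gives 8>4]
(C,P,Y): not NE [P3→X gives 8>2]
(C,P,Z): not NE [P1→A gives 9>8; P3→X gives 8>1]
(C,Q,X): not NE [P1→B gives 8>7]
(C,Q,Y): not NE [P1→A gives 8>0; P3→Z gives 7>1]
(C,Q,Z): not NE [P1→B gives 7>1; P2→P gives 3>1]

NE set: (A,P,Y)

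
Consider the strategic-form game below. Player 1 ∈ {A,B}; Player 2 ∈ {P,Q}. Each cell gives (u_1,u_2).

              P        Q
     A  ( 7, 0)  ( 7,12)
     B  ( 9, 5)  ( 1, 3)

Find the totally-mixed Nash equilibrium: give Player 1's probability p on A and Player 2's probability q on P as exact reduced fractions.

(p,q) = (1/7, 3/4)

P1 indiff ⇒ q·7+(1-q)·7 = q·9+(1-q)·1 ⇒ q(-2) = (1-q)(-6) ⇒ q = 3/4
P2 indiff ⇒ p·0+(1-p)·5 = p·12+(1-p)·3 ⇒ p(-12) = (1-p)(-2) ⇒ p = 1/7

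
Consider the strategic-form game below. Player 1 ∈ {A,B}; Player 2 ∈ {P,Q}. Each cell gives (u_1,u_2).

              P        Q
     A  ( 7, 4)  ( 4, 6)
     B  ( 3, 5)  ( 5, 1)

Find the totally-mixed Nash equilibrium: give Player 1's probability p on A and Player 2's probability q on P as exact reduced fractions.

P1 mixes 2/3 on A; P2 mixes 1/5 on P

P1 indiff ⇒ q·7+(1-q)·4 = q·3+(1-q)·5 ⇒ q(4) = (1-q)(1) ⇒ q = 1/5
P2 indiff ⇒ p·4+(1-p)·5 = p·6+(1-p)·1 ⇒ p(-2) = (1-p)(-4) ⇒ p = 2/3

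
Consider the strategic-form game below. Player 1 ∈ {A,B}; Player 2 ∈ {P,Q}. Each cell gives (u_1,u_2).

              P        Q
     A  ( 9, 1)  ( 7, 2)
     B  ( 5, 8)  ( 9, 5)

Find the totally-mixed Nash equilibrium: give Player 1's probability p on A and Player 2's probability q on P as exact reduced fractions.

P1 indiff ⇒ q·9+(1-q)·7 = q·5+(1-q)·9 ⇒ q(4) = (1-q)(2) ⇒ q = 1/3
P2 indiff ⇒ p·1+(1-p)·8 = p·2+(1-p)·5 ⇒ p(-1) = (1-p)(-3) ⇒ p = 3/4

p=3/4, q=1/3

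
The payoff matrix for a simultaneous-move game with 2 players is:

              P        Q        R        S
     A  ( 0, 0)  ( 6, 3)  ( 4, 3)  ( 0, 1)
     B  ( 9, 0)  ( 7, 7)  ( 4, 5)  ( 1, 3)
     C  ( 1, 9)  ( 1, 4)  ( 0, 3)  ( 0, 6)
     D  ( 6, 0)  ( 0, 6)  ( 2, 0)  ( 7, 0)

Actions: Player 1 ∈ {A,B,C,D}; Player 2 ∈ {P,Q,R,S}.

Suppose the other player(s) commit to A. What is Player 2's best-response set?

u_2(P vs A) = 0
u_2(Q vs A) = 3
u_2(R vs A) = 3
u_2(S vs A) = 1
max payoff 3 at {Q,R}

argmax u_2 = {Q,R}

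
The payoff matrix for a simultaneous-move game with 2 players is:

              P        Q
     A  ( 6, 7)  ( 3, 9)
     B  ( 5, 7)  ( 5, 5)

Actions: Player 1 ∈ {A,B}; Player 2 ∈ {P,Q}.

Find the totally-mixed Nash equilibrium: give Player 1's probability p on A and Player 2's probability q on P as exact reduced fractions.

p=1/2, q=2/3

P1 indiff ⇒ q·6+(1-q)·3 = q·5+(1-q)·5 ⇒ q(1) = (1-q)(2) ⇒ q = 2/3
P2 indiff ⇒ p·7+(1-p)·7 = p·9+(1-p)·5 ⇒ p(-2) = (1-p)(-2) ⇒ p = 1/2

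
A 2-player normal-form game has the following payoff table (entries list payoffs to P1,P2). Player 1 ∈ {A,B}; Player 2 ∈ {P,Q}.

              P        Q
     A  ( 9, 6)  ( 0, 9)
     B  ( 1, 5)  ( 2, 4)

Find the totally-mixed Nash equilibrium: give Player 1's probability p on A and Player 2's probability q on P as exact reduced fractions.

P1 indiff ⇒ q·9+(1-q)·0 = q·1+(1-q)·2 ⇒ q(8) = (1-q)(2) ⇒ q = 1/5
P2 indiff ⇒ p·6+(1-p)·5 = p·9+(1-p)·4 ⇒ p(-3) = (1-p)(-1) ⇒ p = 1/4

(p,q) = (1/4, 1/5)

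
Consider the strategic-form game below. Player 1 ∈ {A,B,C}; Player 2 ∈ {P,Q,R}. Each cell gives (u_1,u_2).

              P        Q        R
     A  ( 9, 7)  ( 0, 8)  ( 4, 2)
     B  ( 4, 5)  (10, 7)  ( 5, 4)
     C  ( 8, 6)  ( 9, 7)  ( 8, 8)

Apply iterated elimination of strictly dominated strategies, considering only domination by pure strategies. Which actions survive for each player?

Remaining: P1:{B,C} P2:{Q,R}

P2 drop P (Q beats it: A:8>7 B:7>5 C:7>6)
P1 drop A (B beats it: Q:10>0 R:5>4)
P1→{B,C} P2→{Q,R}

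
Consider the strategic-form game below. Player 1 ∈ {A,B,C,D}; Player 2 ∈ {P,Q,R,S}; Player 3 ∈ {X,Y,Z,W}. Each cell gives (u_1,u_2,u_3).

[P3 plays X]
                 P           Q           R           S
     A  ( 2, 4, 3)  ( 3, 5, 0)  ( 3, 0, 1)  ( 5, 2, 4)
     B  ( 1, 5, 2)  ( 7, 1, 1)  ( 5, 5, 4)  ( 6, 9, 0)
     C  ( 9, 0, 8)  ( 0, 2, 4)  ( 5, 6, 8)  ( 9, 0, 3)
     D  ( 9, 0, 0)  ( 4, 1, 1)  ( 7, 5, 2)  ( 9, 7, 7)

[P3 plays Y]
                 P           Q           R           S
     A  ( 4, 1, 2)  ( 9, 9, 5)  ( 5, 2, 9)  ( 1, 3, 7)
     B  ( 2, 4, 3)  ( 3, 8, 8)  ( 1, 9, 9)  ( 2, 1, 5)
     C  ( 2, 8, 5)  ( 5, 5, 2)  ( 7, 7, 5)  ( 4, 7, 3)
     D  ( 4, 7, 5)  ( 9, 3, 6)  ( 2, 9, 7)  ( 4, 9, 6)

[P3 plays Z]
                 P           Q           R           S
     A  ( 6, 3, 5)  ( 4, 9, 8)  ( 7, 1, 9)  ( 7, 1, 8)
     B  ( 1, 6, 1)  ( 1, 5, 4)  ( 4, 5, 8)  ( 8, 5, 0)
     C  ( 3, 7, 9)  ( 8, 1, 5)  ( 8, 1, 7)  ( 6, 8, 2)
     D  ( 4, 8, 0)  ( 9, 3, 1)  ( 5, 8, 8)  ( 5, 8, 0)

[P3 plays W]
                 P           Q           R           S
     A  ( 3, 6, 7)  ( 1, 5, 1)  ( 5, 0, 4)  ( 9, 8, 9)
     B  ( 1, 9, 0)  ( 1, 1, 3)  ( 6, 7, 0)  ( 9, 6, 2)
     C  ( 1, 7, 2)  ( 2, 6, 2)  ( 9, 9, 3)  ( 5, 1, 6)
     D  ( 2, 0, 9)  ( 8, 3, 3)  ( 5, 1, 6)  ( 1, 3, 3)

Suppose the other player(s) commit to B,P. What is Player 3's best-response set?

u_3(X vs B,P) = 2
u_3(Y vs B,P) = 3
u_3(Z vs B,P) = 1
u_3(W vs B,P) = 0
max payoff 3 at {Y}

BR_3 = {Y}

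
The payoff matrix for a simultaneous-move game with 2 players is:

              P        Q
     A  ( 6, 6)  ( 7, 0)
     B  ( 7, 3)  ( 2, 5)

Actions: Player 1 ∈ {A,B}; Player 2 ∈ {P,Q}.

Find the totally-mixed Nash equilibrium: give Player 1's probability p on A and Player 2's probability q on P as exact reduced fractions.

P1 mixes 1/4 on A; P2 mixes 5/6 on P

P1 indiff ⇒ q·6+(1-q)·7 = q·7+(1-q)·2 ⇒ q(-1) = (1-q)(-5) ⇒ q = 5/6
P2 indiff ⇒ p·6+(1-p)·3 = p·0+(1-p)·5 ⇒ p(6) = (1-p)(2) ⇒ p = 1/4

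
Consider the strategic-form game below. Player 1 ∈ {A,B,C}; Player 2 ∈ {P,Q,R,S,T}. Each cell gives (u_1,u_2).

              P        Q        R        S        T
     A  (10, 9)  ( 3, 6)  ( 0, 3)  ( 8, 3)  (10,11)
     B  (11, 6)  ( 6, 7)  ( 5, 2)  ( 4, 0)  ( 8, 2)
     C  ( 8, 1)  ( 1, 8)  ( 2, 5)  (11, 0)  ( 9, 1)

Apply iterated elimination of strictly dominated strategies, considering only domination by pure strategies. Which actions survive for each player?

Remaining: P1:{A,B} P2:{P,Q,T}

P2 drop R (Q beats it: A:6>3 B:7>2 C:8>5)
P2 drop S (P beats it: A:9>3 B:6>0 C:1>0)
P1 drop C (A beats it: P:10>8 Q:3>1 T:10>9)
P1→{A,B} P2→{P,Q,T}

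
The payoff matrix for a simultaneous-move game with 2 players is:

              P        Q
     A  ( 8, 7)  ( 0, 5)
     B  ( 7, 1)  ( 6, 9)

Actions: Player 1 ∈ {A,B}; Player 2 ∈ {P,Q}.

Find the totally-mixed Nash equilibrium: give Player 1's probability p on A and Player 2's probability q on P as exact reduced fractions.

(p,q) = (4/5, 6/7)

P1 indiff ⇒ q·8+(1-q)·0 = q·7+(1-q)·6 ⇒ q(1) = (1-q)(6) ⇒ q = 6/7
P2 indiff ⇒ p·7+(1-p)·1 = p·5+(1-p)·9 ⇒ p(2) = (1-p)(8) ⇒ p = 4/5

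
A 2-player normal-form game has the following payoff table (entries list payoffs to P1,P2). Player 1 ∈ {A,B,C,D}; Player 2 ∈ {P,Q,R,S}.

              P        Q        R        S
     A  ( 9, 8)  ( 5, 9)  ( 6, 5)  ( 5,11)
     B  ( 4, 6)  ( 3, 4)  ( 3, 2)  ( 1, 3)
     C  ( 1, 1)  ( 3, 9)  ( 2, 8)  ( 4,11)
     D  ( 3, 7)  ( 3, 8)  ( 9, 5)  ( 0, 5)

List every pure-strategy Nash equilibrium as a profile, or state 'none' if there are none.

(A,P): not NE [P2→S gives 11>8]
(A,Q): not NE [P2→S gives 11>9]
(A,R): not NE [P1→D gives 9>6; P2→S gives 11>5]
(A,S): NE
(B,P): not NE [P1→A gives 9>4]
(B,Q): not NE [P1→A gives 5>3; P2→P gives 6>4]
(B,R): not NE [P1→D gives 9>3; P2→P gives 6>2]
(B,S): not NE [P1→A gives 5>1; P2→P gives 6>3]
(C,P): not NE [P1→A gives 9>1; P2→S gives 11>1]
(C,Q): not NE [P1→A gives 5>3; P2→S gives 11>9]
(C,R): not NE [P1→D gives 9>2; P2→S gives 11>8]
(C,S): not NE [P1→A gives 5>4]
(D,P): not NE [P1→A gives 9>3; P2→Q gives 8>7]
(D,Q): not NE [P1→A gives 5>3]
(D,R): not NE [P2→Q gives 8>5]
(D,S): not NE [P1→A gives 5>0; P2→Q gives 8>5]

NE set: (A,S)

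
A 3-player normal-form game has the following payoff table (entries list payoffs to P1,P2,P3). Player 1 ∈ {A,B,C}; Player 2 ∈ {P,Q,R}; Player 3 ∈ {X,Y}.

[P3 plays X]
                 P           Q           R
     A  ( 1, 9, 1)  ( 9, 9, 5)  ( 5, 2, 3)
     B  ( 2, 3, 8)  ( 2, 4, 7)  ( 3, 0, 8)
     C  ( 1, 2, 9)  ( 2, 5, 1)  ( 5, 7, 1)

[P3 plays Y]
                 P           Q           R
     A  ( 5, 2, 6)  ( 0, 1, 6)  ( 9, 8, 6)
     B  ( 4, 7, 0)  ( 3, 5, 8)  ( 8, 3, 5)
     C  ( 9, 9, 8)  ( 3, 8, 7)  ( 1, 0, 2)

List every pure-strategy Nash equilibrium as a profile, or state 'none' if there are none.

NE set: (A,R,Y)

(A,P,X): not NE [P1→B gives 2>1; P3→Y gives 6>1]
(A,P,Y): not NE [P1→C gives 9>5; P2→R gives 8>2]
(A,Q,X): not NE [P3→Y gives 6>5]
(A,Q,Y): not NE [P1→C gives 3>0; P2→R gives 8>1]
(A,R,X): not NE [P2→Q gives 9>2; P3→Y gives 6>3]
(A,R,Y): NE
(B,P,X): not NE [P2→Q gives 4>3]
(B,P,Y): not NE [P1→C gives 9>4; P3→X gives 8>0]
(B,Q,X): not NE [P1→A gives 9>2; P3→Y gives 8>7]
(B,Q,Y): not NE [P2→P gives 7>5]
(B,R,X): not NE [P1→C gives 5>3; P2→Q gives 4>0]
(B,R,Y): not NE [P1→A gives 9>8; P2→P gives 7>3; P3→X gives 8>5]
(C,P,X): not NE [P1→B gives 2>1; P2→R gives 7>2]
(C,P,Y): not NE [P3→X gives 9>8]
(C,Q,X): not NE [P1→A gives 9>2; P2→R gives 7>5; P3→Y gives 7>1]
(C,Q,Y): not NE [P2→P gives 9>8]
(C,R,X): not NE [P3→Y gives 2>1]
(C,R,Y): not NE [P1→A gives 9>1; P2→P gives 9>0]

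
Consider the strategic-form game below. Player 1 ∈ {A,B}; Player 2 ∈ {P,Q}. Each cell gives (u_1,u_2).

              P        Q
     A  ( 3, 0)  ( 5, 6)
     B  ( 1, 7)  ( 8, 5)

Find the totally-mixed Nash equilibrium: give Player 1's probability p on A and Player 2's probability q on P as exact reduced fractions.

p=1/4, q=3/5

P1 indiff ⇒ q·3+(1-q)·5 = q·1+(1-q)·8 ⇒ q(2) = (1-q)(3) ⇒ q = 3/5
P2 indiff ⇒ p·0+(1-p)·7 = p·6+(1-p)·5 ⇒ p(-6) = (1-p)(-2) ⇒ p = 1/4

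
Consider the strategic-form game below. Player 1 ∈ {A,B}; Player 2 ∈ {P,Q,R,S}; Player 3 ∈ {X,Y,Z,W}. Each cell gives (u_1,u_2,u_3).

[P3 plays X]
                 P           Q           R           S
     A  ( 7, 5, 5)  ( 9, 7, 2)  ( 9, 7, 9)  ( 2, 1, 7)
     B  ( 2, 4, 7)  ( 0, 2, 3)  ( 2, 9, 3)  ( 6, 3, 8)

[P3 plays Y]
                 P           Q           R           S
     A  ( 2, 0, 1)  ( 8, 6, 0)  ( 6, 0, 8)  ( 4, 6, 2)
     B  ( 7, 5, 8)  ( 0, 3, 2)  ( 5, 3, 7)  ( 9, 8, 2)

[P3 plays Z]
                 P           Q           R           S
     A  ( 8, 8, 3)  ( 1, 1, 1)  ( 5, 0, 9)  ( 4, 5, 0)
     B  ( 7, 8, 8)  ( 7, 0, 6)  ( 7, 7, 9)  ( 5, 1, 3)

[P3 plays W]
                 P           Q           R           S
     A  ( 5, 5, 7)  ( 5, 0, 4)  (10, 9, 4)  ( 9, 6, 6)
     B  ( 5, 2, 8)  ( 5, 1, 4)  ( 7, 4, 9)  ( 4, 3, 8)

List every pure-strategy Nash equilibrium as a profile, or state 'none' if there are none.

PSNE = {(A,R,X)}

(A,P,X): not NE [P2→R gives 7>5; P3→W gives 7>5]
(A,P,Y): not NE [P1→B gives 7>2; P2→S gives 6>0; P3→W gives 7>1]
(A,P,Z): not NE [P3→W gives 7>3]
(A,P,W): not NE [P2→R gives 9>5]
(A,Q,X): not NE [P3→W gives 4>2]
(A,Q,Y): not NE [P3→W gives 4>0]
(A,Q,Z): not NE [P1→B gives 7>1; P2→P gives 8>1; P3→W gives 4>1]
(A,Q,W): not NE [P2→R gives 9>0]
(A,R,X): NE
(A,R,Y): not NE [P2→S gives 6>0; P3→Z gives 9>8]
(A,R,Z): not NE [P1→B gives 7>5; P2→P gives 8>0]
(A,R,W): not NE [P3→Z gives 9>4]
(A,S,X): not NE [P1→B gives 6>2; P2→R gives 7>1]
(A,S,Y): not NE [P1→B gives 9>4; P3→X gives 7>2]
(A,S,Z): not NE [P1→B gives 5>4; P2→P gives 8>5; P3→X gives 7>0]
(A,S,W): not NE [P2→R gives 9>6; P3→X gives 7>6]
(B,P,X): not NE [P1→A gives 7>2; P2→R gives 9>4; P3→W gives 8>7]
(B,P,Y): not NE [P2→S gives 8>5]
(B,P,Z): not NE [P1→A gives 8>7]
(B,P,W): not NE [P2→R gives 4>2]
(B,Q,X): not NE [P1→A gives 9>0; P2→R gives 9>2; P3→Z gives 6>3]
(B,Q,Y): not NE [P1→A gives 8>0; P2→S gives 8>3; P3→Z gives 6>2]
(B,Q,Z): not NE [P2→P gives 8>0]
(B,Q,W): not NE [P2→R gives 4>1; P3→Z gives 6>4]
(B,R,X): not NE [P1→A gives 9>2; P3→W gives 9>3]
(B,R,Y): not NE [P1→A gives 6>5; P2→S gives 8>3; P3→W gives 9>7]
(B,R,Z): not NE [P2→P gives 8>7]
(B,R,W): not NE [P1→A gives 10>7]
(B,S,X): not NE [P2→R gives 9>3]
(B,S,Y): not NE [P3→W gives 8>2]
(B,S,Z): not NE [P2→P gives 8>1; P3→W gives 8>3]
(B,S,W): not NE [P1→A gives 9>4; P2→R gives 4>3]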